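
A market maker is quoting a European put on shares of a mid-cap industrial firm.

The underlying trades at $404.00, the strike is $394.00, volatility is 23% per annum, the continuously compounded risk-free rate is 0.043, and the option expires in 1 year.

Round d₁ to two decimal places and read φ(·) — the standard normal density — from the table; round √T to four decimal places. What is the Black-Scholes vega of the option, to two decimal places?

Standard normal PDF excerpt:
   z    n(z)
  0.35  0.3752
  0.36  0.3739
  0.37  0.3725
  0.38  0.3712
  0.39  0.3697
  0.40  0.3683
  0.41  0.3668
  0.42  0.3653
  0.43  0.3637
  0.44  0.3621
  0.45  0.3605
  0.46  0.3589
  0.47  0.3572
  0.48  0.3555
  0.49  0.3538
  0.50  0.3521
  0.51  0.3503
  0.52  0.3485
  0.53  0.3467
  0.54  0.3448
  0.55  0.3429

148.19

σ√T = 0.23 × 1.0000 = 0.2300
d₁ = [ln(404/394) + (0.043 + ½·0.23²)·1] / (σ√T) = (0.0251 + 0.0694) / 0.2300 = 0.4109 → 0.41
√T = √1 = 1.0000
φ(d₁) = φ(0.41) = 0.3668
vega = S·φ(d₁)·√T = 404·0.3668·1.0000 = 148.1872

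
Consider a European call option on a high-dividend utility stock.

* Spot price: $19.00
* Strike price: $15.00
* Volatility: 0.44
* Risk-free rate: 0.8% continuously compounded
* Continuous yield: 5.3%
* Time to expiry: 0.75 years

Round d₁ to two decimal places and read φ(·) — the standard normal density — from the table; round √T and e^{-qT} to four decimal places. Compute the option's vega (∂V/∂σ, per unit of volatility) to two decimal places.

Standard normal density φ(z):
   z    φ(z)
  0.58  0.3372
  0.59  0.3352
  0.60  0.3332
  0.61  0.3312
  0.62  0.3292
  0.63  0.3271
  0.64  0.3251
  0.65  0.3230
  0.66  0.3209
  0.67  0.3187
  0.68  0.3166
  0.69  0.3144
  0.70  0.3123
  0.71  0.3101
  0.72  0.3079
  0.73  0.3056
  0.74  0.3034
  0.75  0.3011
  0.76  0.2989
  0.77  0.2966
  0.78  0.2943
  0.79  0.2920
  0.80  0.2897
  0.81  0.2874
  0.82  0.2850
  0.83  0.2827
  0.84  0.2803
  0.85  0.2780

σ√T = 0.44·√0.75 = 0.3811
d₁ = [ln(19/15) + (0.008 − 0.053 + ½·0.44²)·0.75] / (σ√T) = (0.2364 + 0.0388) / 0.3811 = 0.7223 which rounds to 0.72
√T = √0.75 = 0.8660
φ(d₁) = φ(0.72) = 0.3079
e^(−qT) = e^(−0.053·0.75) = 0.9610
vega = S·e^(−qT)·φ(d₁)·√T = 19·0.9610·0.3079·0.8660 = 4.8686

4.87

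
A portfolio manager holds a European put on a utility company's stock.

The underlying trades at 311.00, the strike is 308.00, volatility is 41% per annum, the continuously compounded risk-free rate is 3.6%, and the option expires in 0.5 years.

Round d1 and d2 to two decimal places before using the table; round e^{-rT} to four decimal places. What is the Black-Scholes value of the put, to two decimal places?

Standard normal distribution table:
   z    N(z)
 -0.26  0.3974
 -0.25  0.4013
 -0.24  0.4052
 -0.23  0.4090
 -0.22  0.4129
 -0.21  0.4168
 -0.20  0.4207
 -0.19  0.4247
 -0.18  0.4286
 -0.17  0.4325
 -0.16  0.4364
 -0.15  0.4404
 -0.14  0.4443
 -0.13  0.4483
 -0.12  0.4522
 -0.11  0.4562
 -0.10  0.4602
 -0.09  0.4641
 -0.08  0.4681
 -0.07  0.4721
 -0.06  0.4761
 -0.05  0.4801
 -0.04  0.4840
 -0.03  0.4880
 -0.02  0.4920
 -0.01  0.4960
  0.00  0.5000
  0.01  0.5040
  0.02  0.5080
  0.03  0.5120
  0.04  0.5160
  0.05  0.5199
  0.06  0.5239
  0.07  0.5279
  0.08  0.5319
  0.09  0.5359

31.26

T = 0.5;  σ√T = 0.2899
d₁ = [ln(311/308) + (0.036 + 0.41²/2)·0.5] / 0.2899 = [0.0097 + 0.0600] / 0.2899 = 0.2405 which rounds to 0.24
d₂ = d₁ − σ√T = 0.2405 − 0.2899 = -0.0494 which rounds to -0.05
exp(−rT) = exp(−0.036·0.5) = 0.9822
N(−d₂) = N(0.05) = 0.5199;  N(−d₁) = N(-0.24) = 0.4052
P = 308·0.9822·0.5199 − 311·0.4052 = 157.2789 − 126.0172 = 31.2617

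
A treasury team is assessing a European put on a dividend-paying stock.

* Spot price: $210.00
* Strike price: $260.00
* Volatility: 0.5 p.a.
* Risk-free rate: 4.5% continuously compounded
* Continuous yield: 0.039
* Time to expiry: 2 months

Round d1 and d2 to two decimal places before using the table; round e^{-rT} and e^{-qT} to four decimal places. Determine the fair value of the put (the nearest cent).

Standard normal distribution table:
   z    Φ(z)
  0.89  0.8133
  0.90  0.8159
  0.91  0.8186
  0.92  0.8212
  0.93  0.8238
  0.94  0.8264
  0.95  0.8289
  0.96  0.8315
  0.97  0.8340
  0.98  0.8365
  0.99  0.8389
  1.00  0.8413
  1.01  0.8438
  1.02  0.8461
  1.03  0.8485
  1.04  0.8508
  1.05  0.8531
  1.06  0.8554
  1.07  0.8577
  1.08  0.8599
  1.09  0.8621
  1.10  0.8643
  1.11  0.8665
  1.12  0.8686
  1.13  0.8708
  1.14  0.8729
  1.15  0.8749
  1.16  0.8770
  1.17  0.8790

T = 0.1667;  σ√T = 0.2041
d₁ = [ln(210/260) + (0.045 − 0.039 + 0.5²/2)·0.1667] / 0.2041 = [-0.2136 + 0.0218] / 0.2041 = -0.9393 ⇒ -0.94
d₂ = d₁ − σ√T = -0.9393 − 0.2041 = -1.1435 ⇒ -1.14
exp(−qT) = exp(−0.039·0.1667) = 0.9935;  exp(−rT) = exp(−0.045·0.1667) = 0.9925
P = 260·0.9925·N(1.14) − 210·0.9935·N(0.94) = 260·0.9925·0.8729 − 210·0.9935·0.8264 = 225.2518 − 172.4160 = 52.8359

$52.84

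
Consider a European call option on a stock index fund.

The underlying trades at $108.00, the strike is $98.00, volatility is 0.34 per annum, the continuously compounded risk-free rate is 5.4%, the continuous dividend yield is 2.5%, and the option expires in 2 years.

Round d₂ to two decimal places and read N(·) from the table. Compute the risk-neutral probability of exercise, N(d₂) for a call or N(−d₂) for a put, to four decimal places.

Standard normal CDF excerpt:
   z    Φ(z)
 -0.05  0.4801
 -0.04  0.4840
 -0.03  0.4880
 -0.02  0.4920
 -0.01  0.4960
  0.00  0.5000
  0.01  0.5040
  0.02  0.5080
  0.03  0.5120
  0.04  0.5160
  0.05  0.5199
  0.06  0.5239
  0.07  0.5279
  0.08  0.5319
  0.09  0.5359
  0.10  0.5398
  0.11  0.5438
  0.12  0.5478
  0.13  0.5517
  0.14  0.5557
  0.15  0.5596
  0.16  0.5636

0.5319

T = 2;  σ√T = 0.4808
d₁ = [ln(108/98) + (0.054 − 0.025 + ½·0.34²)·2] / (σ√T) = (0.0972 + 0.1736) / 0.4808 = 0.5631 which rounds to 0.56
d₂ = 0.5631 − 0.4808 = 0.0823 which rounds to 0.08
Risk-neutral Pr[S_T > K] = N(d₂) = N(0.08) = 0.5319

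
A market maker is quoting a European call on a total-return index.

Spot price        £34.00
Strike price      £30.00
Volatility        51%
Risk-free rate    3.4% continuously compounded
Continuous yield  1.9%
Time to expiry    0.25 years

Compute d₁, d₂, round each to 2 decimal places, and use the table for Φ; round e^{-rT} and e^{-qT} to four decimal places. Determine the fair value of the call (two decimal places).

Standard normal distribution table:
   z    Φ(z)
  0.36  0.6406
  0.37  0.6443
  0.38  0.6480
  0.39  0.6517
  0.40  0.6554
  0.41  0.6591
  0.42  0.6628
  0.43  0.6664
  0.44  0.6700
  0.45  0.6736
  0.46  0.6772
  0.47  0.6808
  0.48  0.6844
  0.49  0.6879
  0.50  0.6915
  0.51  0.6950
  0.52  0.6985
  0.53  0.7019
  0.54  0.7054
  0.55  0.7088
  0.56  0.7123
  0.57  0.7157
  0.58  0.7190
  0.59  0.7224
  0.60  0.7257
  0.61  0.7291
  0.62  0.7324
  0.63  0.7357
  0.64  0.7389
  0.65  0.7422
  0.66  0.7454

T = 0.25;  σ√T = 0.2550
d₁ = [ln(34/30) + (0.034 − 0.019 + ½·0.51²)·0.25] / (σ√T) = (0.1252 + 0.0363) / 0.2550 = 0.6330 ⇒ 0.63
d₂ = 0.6330 − 0.2550 = 0.3780 ⇒ 0.38
exp(−qT) = exp(−0.019·0.25) = 0.9953;  exp(−rT) = exp(−0.034·0.25) = 0.9915
C = 34·0.9953·N(0.63) − 30·0.9915·N(0.38) = 34·0.9953·0.7357 − 30·0.9915·0.6480 = 24.8962 − 19.2748 = 5.6215

£5.62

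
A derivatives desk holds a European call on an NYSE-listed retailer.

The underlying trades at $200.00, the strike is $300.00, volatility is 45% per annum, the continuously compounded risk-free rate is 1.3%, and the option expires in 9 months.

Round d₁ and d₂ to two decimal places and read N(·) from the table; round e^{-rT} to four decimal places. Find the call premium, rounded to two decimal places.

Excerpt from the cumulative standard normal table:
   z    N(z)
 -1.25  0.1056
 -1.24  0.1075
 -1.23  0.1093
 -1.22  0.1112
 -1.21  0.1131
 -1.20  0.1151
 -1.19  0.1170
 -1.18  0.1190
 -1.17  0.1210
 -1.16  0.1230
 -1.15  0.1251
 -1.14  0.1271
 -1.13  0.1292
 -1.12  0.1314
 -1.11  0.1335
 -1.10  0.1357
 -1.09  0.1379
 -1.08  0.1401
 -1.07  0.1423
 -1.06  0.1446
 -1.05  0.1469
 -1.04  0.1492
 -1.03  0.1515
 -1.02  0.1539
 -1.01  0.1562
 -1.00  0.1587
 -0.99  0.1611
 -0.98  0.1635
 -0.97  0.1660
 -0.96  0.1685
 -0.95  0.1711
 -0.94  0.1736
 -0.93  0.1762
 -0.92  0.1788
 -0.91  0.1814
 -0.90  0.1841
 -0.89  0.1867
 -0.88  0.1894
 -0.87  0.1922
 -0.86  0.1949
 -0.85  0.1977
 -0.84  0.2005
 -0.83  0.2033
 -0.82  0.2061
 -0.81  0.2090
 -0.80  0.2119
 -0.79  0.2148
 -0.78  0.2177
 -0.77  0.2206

σ√T = 0.45 × 0.8660 = 0.3897
d₁ = [ln(200/300) + (0.013 + ½·0.45²)·0.75] / (σ√T) = (-0.4055 + 0.0857) / 0.3897 = -0.8205 → -0.82
d₂ = -0.8205 − 0.3897 = -1.2103 → -1.21
e^(−rT) = e^(−0.013·0.75) = 0.9903
C = 200·N(-0.82) − 300·0.9903·N(-1.21) = 200·0.2061 − 300·0.9903·0.1131 = 41.2200 − 33.6009 = 7.6191

$7.62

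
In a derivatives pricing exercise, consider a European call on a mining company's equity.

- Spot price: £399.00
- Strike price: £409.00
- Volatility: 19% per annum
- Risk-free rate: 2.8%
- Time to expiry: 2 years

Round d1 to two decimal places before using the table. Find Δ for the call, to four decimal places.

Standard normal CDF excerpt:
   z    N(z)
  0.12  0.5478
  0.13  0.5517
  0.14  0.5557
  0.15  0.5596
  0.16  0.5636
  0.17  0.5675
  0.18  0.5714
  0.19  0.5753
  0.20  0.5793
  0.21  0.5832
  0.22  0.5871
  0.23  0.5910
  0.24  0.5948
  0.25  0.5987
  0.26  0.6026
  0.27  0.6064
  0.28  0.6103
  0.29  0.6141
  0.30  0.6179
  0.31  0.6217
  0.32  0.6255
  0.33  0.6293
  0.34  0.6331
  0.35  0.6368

T = 2;  σ√T = 0.2687
d₁ = [ln(399/409) + (0.028 + 0.19²/2)·2] / 0.2687 = [-0.0248 + 0.0921] / 0.2687 = 0.2506 ≈ 0.25
N(d₁) = N(0.25) = 0.5987
Δ_call = N(d₁) = 0.5987

0.5987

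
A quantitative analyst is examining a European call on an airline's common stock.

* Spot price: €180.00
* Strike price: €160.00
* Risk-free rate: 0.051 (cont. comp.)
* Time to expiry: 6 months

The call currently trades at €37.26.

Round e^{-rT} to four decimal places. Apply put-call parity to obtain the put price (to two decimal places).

€13.23

exp(−rT) = exp(−0.051·0.5) = 0.9748
Put-call parity: C − P = S − K·e^(−rT) = 180 − 160·0.9748 = 180 − 155.9680 = 24.0320
P = C − (C − P) = 37.26 − (24.0320) = 13.2280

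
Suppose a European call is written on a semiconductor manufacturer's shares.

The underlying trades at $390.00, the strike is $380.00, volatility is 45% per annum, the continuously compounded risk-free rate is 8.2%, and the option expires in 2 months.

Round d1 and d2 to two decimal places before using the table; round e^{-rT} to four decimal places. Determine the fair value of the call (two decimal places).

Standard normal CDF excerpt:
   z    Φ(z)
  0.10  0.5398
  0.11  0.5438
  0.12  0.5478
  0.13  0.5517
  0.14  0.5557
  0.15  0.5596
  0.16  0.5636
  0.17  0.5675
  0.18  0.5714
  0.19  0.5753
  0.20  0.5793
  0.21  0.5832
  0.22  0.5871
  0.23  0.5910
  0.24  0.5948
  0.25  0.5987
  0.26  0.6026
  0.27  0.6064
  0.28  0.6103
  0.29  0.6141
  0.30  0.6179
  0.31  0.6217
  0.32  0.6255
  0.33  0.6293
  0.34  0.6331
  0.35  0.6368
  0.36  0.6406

$37.13

T = 0.1667;  σ√T = 0.1837
d₁ = [ln(390/380) + (0.082 + ½·0.45²)·0.1667] / (σ√T) = (0.0260 + 0.0305) / 0.1837 = 0.3076 ⇒ 0.31
d₂ = 0.3076 − 0.1837 = 0.1239 ⇒ 0.12
exp(−rT) = exp(−0.082·0.1667) = 0.9864
N(d₁) = N(0.31) = 0.6217;  N(d₂) = N(0.12) = 0.5478
C = 390·0.6217 − 380·0.9864·0.5478 = 242.4630 − 205.3330 = 37.1300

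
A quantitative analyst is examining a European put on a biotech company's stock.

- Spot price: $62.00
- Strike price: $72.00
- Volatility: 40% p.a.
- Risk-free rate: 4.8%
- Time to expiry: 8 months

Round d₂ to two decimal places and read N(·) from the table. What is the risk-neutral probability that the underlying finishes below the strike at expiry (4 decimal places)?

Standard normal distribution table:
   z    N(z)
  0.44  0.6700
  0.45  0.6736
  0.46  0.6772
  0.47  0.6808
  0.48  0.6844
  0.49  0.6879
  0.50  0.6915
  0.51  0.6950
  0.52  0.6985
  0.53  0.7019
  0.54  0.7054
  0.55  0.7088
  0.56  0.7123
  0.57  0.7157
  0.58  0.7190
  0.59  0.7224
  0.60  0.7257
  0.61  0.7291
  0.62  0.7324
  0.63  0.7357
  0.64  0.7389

σ√T = 0.4·√0.6667 = 0.3266
d₁ = [ln(62/72) + (0.048 + 0.4²/2)·0.6667] / 0.3266 = [-0.1495 + 0.0853] / 0.3266 = -0.1966 which rounds to -0.20
d₂ = d₁ − σ√T = -0.1966 − 0.3266 = -0.5232 which rounds to -0.52
Pr(exercise) under Q = N(−d₂) = N(0.52) = 0.6985

0.6985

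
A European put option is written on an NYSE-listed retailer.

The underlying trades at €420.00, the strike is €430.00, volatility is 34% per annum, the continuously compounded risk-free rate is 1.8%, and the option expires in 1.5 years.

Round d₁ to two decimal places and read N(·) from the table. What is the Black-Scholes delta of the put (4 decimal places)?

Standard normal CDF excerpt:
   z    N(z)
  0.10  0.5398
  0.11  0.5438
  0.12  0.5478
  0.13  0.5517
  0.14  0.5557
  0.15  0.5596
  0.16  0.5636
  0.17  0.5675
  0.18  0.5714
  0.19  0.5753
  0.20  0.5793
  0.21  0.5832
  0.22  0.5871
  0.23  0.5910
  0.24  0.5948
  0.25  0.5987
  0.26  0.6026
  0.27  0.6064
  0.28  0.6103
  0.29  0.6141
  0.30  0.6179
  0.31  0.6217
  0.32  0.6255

σ√T = 0.34·√1.5 = 0.4164
ln(S/K) + (r + σ²/2)T = ln(420/430) + (0.018 + 0.34²/2)·1.5 = -0.0235 + 0.1137 = 0.0902
d₁ = 0.0902 / 0.4164 = 0.2165 ⇒ 0.22
N(d₁) = N(0.22) = 0.5871
Δ_put = N(d₁) − 1 = 0.5871 − 1 = -0.4129

-0.4129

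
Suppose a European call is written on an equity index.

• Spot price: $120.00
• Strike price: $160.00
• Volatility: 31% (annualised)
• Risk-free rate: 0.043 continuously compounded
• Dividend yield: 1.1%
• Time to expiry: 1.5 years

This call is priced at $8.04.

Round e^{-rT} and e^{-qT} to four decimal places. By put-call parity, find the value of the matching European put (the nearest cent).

exp(−qT) = exp(−0.011·1.5) = 0.9836;  exp(−rT) = exp(−0.043·1.5) = 0.9375
Put-call parity: C − P = S·e^(−qT) − K·e^(−rT) = 120·0.9836 − 160·0.9375 = 118.0320 − 150.0000 = -31.9680
P = C − (C − P) = 8.04 − (-31.9680) = 40.0080

$40.01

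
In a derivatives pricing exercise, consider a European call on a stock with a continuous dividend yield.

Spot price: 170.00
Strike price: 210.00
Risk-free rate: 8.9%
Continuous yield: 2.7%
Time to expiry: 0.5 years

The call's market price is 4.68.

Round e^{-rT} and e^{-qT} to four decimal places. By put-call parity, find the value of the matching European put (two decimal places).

37.82

exp(−qT) = exp(−0.027·0.5) = 0.9866;  exp(−rT) = exp(−0.089·0.5) = 0.9565
Put-call parity: C − P = S·e^(−qT) − K·e^(−rT) = 170·0.9866 − 210·0.9565 = 167.7220 − 200.8650 = -33.1430
P = C − (C − P) = 4.68 − (-33.1430) = 37.8230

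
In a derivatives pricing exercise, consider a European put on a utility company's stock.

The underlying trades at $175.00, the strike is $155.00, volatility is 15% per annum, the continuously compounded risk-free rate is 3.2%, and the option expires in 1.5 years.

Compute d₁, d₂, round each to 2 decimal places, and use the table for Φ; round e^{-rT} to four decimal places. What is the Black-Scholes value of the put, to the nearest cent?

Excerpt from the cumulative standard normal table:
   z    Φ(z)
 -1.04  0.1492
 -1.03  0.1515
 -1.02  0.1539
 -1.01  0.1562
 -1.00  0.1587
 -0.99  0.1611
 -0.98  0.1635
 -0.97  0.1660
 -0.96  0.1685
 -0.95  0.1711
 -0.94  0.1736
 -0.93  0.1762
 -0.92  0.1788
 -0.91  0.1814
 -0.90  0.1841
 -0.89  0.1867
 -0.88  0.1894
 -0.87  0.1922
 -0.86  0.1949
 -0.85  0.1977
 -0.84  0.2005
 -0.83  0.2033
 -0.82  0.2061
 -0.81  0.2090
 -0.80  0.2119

σ√T = 0.15 × 1.2247 = 0.1837
d₁ = [ln(175/155) + (0.032 + 0.15²/2)·1.5] / 0.1837 = [0.1214 + 0.0649] / 0.1837 = 1.0137 → 1.01
d₂ = d₁ − σ√T = 1.0137 − 0.1837 = 0.8300 → 0.83
e^(−rT) = e^(−0.032·1.5) = 0.9531
P = 155·0.9531·N(-0.83) − 175·N(-1.01) = 155·0.9531·0.2033 − 175·0.1562 = 30.0336 − 27.3350 = 2.6986

$2.70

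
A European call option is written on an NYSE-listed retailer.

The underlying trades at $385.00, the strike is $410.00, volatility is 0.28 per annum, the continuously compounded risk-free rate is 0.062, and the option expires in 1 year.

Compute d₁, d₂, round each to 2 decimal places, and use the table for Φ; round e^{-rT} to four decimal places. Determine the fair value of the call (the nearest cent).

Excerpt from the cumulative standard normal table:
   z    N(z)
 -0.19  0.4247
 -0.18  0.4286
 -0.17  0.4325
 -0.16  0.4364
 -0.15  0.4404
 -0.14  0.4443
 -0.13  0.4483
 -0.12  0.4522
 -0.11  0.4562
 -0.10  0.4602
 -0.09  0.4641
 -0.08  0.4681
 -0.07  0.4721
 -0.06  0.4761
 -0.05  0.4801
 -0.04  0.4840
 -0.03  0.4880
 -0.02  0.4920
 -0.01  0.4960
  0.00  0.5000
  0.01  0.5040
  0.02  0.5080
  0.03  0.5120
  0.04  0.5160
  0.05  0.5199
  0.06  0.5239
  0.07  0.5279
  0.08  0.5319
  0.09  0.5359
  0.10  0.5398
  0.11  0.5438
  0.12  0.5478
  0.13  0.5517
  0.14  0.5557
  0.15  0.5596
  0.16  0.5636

$42.73

T = 1;  σ√T = 0.2800
d₁ = [ln(385/410) + (0.062 + 0.28²/2)·1] / 0.2800 = [-0.0629 + 0.1012] / 0.2800 = 0.1367 which rounds to 0.14
d₂ = d₁ − σ√T = 0.1367 − 0.2800 = -0.1433 which rounds to -0.14
e^(−rT) = e^(−0.062·1) = 0.9399
N(d₁) = N(0.14) = 0.5557;  N(d₂) = N(-0.14) = 0.4443
C = 385·0.5557 − 410·0.9399·0.4443 = 213.9445 − 171.2150 = 42.7295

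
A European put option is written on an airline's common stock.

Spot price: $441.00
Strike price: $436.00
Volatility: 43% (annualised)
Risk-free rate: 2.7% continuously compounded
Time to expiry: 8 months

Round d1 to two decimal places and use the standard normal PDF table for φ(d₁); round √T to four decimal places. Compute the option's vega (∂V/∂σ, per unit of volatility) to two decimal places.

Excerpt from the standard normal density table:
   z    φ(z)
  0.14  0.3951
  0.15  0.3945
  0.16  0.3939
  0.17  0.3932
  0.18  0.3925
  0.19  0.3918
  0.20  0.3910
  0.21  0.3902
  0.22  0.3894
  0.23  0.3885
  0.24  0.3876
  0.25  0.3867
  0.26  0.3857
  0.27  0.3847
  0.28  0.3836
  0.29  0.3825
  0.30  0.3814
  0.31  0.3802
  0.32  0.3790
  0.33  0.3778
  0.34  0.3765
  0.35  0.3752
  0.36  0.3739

138.88

σ√T = 0.43·√0.6667 = 0.3511
ln(S/K) + (r + σ²/2)T = ln(441/436) + (0.027 + 0.43²/2)·0.6667 = 0.0114 + 0.0796 = 0.0910
d₁ = 0.0910 / 0.3511 = 0.2593 which rounds to 0.26
√T = √0.6667 = 0.8165
φ(d₁) = φ(0.26) = 0.3857
vega = S·φ(d₁)·√T = 441·0.3857·0.8165 = 138.8815
(The call has the same vega.)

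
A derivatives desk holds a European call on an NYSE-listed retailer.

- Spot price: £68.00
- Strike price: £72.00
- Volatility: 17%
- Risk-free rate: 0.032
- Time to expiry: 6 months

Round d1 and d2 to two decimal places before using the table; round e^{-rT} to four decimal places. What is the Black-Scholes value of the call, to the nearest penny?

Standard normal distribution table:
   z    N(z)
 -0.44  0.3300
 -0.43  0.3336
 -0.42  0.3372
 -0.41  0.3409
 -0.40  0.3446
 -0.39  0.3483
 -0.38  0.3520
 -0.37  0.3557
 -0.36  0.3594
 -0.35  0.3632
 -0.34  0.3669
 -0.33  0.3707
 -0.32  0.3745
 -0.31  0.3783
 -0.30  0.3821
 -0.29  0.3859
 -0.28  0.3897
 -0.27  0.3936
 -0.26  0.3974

£2.08

σ√T = 0.17 × 0.7071 = 0.1202
d₁ = [ln(68/72) + (0.032 + 0.17²/2)·0.5] / 0.1202 = [-0.0572 + 0.0232] / 0.1202 = -0.2823 → -0.28
d₂ = d₁ − σ√T = -0.2823 − 0.1202 = -0.4025 → -0.40
e^(−rT) = e^(−0.032·0.5) = 0.9841
N(d₁) = N(-0.28) = 0.3897;  N(d₂) = N(-0.40) = 0.3446
C = 68·0.3897 − 72·0.9841·0.3446 = 26.4996 − 24.4167 = 2.0829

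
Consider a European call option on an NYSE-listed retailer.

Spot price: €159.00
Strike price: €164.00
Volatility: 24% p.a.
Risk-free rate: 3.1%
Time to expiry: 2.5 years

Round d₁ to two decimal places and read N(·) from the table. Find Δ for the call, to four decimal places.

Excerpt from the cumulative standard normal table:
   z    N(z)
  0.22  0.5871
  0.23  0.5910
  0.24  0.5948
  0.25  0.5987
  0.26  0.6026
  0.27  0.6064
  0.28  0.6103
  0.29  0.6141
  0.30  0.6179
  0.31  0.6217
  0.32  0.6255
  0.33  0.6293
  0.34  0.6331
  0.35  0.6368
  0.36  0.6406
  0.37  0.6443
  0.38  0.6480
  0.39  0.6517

σ√T = 0.24 × 1.5811 = 0.3795
d₁ = [ln(159/164) + (0.031 + 0.24²/2)·2.5] / 0.3795 = [-0.0310 + 0.1495] / 0.3795 = 0.3124 ≈ 0.31
N(d₁) = N(0.31) = 0.6217
Δ_call = N(d₁) = 0.6217

0.6217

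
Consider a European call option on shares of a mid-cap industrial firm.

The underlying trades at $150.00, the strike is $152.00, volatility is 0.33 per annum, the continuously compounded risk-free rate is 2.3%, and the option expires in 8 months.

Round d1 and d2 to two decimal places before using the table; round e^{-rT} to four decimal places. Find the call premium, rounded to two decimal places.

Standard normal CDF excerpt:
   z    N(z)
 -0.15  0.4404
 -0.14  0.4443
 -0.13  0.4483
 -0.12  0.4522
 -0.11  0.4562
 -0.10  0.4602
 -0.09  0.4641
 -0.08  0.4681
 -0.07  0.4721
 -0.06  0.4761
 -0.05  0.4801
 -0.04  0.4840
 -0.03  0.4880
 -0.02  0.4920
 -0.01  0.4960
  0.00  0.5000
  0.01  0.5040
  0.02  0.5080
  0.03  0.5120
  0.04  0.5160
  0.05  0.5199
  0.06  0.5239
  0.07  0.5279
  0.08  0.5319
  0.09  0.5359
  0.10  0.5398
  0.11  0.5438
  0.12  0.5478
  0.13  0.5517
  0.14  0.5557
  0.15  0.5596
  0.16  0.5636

σ√T = 0.33 × 0.8165 = 0.2694
d₁ = [ln(150/152) + (0.023 + 0.33²/2)·0.6667] / 0.2694 = [-0.0132 + 0.0516] / 0.2694 = 0.1425 ⇒ 0.14
d₂ = d₁ − σ√T = 0.1425 − 0.2694 = -0.1270 ⇒ -0.13
e^(−rT) = e^(−0.023·0.6667) = 0.9848
C = 150·N(0.14) − 152·0.9848·N(-0.13) = 150·0.5557 − 152·0.9848·0.4483 = 83.3550 − 67.1058 = 16.2492

$16.25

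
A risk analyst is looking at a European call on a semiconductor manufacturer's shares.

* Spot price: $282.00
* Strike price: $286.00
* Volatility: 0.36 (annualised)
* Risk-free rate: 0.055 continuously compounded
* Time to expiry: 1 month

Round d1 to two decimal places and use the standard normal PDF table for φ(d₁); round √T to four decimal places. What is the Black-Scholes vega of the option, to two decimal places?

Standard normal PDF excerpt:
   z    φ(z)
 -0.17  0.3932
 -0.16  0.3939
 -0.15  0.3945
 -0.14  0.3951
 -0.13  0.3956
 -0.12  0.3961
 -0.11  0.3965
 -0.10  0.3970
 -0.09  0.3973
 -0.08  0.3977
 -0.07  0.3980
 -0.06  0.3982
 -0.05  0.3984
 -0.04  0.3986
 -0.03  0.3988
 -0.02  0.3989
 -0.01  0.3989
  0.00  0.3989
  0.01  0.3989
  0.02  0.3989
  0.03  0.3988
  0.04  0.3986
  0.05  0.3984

σ√T = 0.36 × 0.2887 = 0.1039
d₁ = [ln(282/286) + (0.055 + 0.36²/2)·0.08333] / 0.1039 = [-0.0141 + 0.0100] / 0.1039 = -0.0395 ≈ -0.04
√T = √0.08333 = 0.2887
φ(d₁) = φ(-0.04) = 0.3986
vega = S·φ(d₁)·√T = 282·0.3986·0.2887 = 32.4514

32.45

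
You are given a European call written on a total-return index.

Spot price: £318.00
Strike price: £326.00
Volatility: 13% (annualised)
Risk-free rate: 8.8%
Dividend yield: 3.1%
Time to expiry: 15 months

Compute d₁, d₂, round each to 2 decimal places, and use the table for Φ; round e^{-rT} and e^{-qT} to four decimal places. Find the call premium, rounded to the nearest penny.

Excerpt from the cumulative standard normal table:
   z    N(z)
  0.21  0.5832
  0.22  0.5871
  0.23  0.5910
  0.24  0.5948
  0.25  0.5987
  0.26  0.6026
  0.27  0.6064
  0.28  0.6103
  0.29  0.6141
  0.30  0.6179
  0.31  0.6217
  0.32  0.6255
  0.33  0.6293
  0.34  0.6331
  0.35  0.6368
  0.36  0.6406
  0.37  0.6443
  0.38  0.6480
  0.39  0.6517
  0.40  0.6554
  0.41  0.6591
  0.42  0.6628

£24.53

T = 1.25;  σ√T = 0.1453
ln(S/K) + (r − q + σ²/2)T = ln(318/326) + (0.088 − 0.031 + 0.13²/2)·1.25 = -0.0248 + 0.0818 = 0.0570
d₁ = 0.0570 / 0.1453 = 0.3919 → 0.39
d₂ = d₁ − σ√T = 0.3919 − 0.1453 = 0.2466 → 0.25
e^(−qT) = e^(−0.031·1.25) = 0.9620;  e^(−rT) = e^(−0.088·1.25) = 0.8958
C = 318·0.9620·N(0.39) − 326·0.8958·N(0.25) = 318·0.9620·0.6517 − 326·0.8958·0.5987 = 199.3655 − 174.8388 = 24.5266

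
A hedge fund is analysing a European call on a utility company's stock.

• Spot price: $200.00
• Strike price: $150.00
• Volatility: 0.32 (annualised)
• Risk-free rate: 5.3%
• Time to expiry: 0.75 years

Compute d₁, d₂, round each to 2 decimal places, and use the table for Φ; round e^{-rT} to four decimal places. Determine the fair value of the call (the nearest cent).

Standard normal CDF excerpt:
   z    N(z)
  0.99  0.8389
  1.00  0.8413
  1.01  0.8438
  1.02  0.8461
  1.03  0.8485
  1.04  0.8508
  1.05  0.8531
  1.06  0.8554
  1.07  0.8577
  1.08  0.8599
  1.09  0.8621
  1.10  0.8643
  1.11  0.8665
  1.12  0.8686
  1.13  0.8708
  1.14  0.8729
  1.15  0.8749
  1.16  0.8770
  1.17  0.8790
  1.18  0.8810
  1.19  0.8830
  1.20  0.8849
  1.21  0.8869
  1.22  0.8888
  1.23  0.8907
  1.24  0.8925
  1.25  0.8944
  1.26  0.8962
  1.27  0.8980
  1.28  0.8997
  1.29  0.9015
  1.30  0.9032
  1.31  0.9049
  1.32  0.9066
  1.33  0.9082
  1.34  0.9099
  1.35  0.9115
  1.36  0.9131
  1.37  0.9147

$58.68

T = 0.75;  σ√T = 0.2771
ln(S/K) + (r + σ²/2)T = ln(200/150) + (0.053 + 0.32²/2)·0.75 = 0.2877 + 0.0781 = 0.3658
d₁ = 0.3658 / 0.2771 = 1.3201 ≈ 1.32
d₂ = d₁ − σ√T = 1.3201 − 0.2771 = 1.0430 ≈ 1.04
exp(−rT) = exp(−0.053·0.75) = 0.9610
C = 200·N(1.32) − 150·0.9610·N(1.04) = 200·0.9066 − 150·0.9610·0.8508 = 181.3200 − 122.6428 = 58.6772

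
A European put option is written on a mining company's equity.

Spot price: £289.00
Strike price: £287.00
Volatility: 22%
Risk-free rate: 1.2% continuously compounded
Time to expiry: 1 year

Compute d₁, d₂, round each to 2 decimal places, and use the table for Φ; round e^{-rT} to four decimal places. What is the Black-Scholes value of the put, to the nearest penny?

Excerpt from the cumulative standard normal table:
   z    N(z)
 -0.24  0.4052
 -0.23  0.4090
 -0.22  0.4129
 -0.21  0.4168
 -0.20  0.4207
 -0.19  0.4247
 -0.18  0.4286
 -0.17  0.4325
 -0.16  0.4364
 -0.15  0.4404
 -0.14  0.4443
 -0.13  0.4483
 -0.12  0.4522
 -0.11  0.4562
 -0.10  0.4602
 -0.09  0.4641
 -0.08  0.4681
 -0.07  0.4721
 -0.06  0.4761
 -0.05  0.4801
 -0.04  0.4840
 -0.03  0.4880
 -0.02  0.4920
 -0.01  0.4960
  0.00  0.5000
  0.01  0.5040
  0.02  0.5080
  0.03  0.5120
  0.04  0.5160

£22.48

T = 1;  σ√T = 0.2200
ln(S/K) + (r + σ²/2)T = ln(289/287) + (0.012 + 0.22²/2)·1 = 0.0069 + 0.0362 = 0.0431
d₁ = 0.0431 / 0.2200 = 0.1961 ⇒ 0.20
d₂ = d₁ − σ√T = 0.1961 − 0.2200 = -0.0239 ⇒ -0.02
exp(−rT) = exp(−0.012·1) = 0.9881
N(−d₂) = N(0.02) = 0.5080;  N(−d₁) = N(-0.20) = 0.4207
P = 287·0.9881·0.5080 − 289·0.4207 = 144.0610 − 121.5823 = 22.4787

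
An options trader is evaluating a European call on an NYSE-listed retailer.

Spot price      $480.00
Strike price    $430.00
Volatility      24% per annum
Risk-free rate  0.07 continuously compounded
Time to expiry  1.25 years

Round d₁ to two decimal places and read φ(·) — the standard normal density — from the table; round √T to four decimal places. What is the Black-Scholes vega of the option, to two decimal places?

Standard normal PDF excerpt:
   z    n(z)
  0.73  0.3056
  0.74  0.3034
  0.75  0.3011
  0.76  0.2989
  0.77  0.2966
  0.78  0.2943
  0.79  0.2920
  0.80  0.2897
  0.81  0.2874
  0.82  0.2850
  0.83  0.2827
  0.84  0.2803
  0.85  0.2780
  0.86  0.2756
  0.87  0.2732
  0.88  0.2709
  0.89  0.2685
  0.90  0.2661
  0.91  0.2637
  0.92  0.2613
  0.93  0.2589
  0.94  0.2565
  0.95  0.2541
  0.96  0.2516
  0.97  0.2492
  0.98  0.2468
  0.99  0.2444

T = 1.25;  σ√T = 0.2683
d₁ = [ln(480/430) + (0.07 + ½·0.24²)·1.25] / (σ√T) = (0.1100 + 0.1235) / 0.2683 = 0.8702 → 0.87
√T = √1.25 = 1.1180
φ(d₁) = φ(0.87) = 0.2732
vega = S·φ(d₁)·√T = 480·0.2732·1.1180 = 146.6100

146.61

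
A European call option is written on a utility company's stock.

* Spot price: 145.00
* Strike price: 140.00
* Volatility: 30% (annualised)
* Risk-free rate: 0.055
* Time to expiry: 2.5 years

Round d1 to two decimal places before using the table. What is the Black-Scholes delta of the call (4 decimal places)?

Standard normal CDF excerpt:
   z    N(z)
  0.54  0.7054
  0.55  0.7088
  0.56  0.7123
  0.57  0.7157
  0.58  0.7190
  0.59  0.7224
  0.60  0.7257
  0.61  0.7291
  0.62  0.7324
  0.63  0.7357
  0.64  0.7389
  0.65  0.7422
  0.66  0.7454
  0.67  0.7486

σ√T = 0.3·√2.5 = 0.4743
d₁ = [ln(145/140) + (0.055 + 0.3²/2)·2.5] / 0.4743 = [0.0351 + 0.2500] / 0.4743 = 0.6010 ⇒ 0.60
N(d₁) = N(0.60) = 0.7257
Δ_call = N(d₁) = 0.7257

0.7257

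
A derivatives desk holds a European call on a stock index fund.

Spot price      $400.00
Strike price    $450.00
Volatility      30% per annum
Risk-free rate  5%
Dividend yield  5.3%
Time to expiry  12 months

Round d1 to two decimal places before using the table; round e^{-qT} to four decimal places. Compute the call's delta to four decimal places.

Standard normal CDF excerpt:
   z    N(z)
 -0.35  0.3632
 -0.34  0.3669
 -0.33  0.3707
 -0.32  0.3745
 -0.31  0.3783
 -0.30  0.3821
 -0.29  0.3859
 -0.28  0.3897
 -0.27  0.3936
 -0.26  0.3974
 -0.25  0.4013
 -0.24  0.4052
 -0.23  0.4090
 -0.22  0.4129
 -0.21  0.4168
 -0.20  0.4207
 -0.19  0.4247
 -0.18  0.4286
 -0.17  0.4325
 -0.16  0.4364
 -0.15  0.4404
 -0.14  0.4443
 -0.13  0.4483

0.3806

T = 1;  σ√T = 0.3000
d₁ = [ln(400/450) + (0.05 − 0.053 + ½·0.3²)·1] / (σ√T) = (-0.1178 + 0.0420) / 0.3000 = -0.2526 → -0.25
N(d₁) = N(-0.25) = 0.4013
Δ_call = exp(−qT)·N(d₁) = 0.9484·0.4013 = 0.3806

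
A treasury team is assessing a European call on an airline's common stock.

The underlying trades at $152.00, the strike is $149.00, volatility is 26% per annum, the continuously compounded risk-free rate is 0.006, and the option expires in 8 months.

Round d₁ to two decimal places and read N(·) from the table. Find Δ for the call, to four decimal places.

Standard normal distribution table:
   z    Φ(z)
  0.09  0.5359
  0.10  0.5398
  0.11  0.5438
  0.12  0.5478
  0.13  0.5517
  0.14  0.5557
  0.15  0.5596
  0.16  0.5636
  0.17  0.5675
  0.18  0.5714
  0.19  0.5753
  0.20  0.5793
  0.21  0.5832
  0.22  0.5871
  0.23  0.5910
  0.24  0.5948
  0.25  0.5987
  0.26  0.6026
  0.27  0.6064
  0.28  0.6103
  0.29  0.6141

T = 0.6667;  σ√T = 0.2123
d₁ = [ln(152/149) + (0.006 + ½·0.26²)·0.6667] / (σ√T) = (0.0199 + 0.0265) / 0.2123 = 0.2189 ≈ 0.22
N(d₁) = N(0.22) = 0.5871
Δ_call = N(d₁) = 0.5871

0.5871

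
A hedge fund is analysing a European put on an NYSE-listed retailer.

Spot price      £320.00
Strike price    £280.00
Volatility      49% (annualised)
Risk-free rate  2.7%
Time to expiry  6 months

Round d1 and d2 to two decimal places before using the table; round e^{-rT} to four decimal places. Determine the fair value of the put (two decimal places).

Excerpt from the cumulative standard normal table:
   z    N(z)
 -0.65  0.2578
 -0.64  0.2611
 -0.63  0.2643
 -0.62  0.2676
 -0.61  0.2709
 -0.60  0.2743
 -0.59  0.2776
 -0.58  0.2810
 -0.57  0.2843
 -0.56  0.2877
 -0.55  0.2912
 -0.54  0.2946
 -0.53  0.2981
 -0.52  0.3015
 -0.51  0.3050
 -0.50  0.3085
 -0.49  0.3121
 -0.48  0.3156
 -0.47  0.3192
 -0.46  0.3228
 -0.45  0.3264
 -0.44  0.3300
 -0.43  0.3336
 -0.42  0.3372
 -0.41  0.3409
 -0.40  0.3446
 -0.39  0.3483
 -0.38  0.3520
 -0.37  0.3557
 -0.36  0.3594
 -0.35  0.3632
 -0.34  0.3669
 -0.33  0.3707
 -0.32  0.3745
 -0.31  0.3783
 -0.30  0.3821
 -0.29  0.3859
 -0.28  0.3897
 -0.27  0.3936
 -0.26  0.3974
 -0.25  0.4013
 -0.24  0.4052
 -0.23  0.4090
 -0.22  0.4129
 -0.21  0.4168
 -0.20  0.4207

£23.08

σ√T = 0.49·√0.5 = 0.3465
d₁ = [ln(320/280) + (0.027 + 0.49²/2)·0.5] / 0.3465 = [0.1335 + 0.0735] / 0.3465 = 0.5976 which rounds to 0.60
d₂ = d₁ − σ√T = 0.5976 − 0.3465 = 0.2511 which rounds to 0.25
e^(−rT) = e^(−0.027·0.5) = 0.9866
N(−d₂) = N(-0.25) = 0.4013;  N(−d₁) = N(-0.60) = 0.2743
P = 280·0.9866·0.4013 − 320·0.2743 = 110.8583 − 87.7760 = 23.0823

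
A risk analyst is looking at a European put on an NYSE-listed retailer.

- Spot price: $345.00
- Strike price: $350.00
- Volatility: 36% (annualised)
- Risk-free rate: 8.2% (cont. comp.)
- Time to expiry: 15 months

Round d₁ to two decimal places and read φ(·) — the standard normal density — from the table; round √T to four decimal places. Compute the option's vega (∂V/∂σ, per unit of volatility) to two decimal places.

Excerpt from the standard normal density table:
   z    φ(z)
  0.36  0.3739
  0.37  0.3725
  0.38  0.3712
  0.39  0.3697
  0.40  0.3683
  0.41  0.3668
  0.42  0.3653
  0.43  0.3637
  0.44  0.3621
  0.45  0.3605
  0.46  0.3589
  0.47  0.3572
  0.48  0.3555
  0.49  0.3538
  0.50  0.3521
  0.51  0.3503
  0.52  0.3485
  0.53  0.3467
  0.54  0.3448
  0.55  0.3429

σ√T = 0.36·√1.25 = 0.4025
d₁ = [ln(345/350) + (0.082 + 0.36²/2)·1.25] / 0.4025 = [-0.0144 + 0.1835] / 0.4025 = 0.4202 which rounds to 0.42
√T = √1.25 = 1.1180
φ(d₁) = φ(0.42) = 0.3653
vega = S·φ(d₁)·√T = 345·0.3653·1.1180 = 140.8999

140.90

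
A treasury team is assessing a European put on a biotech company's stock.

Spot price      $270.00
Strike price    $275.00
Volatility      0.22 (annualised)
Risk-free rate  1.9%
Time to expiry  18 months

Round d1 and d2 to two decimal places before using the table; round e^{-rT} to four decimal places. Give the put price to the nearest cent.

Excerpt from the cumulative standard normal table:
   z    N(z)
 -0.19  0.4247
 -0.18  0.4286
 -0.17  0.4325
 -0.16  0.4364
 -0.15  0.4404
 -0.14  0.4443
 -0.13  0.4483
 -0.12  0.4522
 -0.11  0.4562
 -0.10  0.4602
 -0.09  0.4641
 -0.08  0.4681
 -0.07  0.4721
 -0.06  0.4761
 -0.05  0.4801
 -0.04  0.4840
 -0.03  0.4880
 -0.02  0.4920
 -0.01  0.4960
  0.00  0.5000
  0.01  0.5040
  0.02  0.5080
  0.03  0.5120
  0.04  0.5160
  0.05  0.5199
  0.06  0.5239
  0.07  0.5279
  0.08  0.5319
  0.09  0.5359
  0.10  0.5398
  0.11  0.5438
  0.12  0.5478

T = 1.5;  σ√T = 0.2694
ln(S/K) + (r + σ²/2)T = ln(270/275) + (0.019 + 0.22²/2)·1.5 = -0.0183 + 0.0648 = 0.0465
d₁ = 0.0465 / 0.2694 = 0.1724 ≈ 0.17
d₂ = d₁ − σ√T = 0.1724 − 0.2694 = -0.0970 ≈ -0.10
e^(−rT) = e^(−0.019·1.5) = 0.9719
P = 275·0.9719·N(0.10) − 270·N(-0.17) = 275·0.9719·0.5398 − 270·0.4325 = 144.2737 − 116.7750 = 27.4987

$27.50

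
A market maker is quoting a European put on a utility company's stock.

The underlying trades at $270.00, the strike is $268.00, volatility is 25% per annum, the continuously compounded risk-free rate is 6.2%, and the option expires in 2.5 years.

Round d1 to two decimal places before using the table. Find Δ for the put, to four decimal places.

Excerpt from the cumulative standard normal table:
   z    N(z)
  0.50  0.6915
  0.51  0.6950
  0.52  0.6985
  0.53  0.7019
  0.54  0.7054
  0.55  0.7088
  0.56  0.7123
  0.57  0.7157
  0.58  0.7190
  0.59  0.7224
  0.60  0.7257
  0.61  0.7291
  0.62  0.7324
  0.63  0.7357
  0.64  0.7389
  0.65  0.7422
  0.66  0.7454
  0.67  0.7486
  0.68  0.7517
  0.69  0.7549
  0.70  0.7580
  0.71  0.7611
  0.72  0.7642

-0.2709

σ√T = 0.25·√2.5 = 0.3953
d₁ = [ln(270/268) + (0.062 + 0.25²/2)·2.5] / 0.3953 = [0.0074 + 0.2331] / 0.3953 = 0.6086 → 0.61
N(d₁) = N(0.61) = 0.7291
Δ_put = N(d₁) − 1 = 0.7291 − 1 = -0.2709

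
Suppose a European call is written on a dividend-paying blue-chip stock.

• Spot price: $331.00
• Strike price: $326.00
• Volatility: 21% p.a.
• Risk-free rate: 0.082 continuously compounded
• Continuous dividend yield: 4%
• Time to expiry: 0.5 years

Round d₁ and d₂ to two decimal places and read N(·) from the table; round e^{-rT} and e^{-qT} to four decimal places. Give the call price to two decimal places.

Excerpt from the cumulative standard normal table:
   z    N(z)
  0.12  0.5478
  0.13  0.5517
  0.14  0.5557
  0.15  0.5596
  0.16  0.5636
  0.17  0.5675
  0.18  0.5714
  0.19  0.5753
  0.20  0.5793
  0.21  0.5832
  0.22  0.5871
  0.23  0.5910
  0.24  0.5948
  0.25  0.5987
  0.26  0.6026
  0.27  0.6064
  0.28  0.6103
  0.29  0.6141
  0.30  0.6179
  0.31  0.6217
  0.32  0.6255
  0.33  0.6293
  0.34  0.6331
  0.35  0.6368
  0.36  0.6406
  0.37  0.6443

σ√T = 0.21 × 0.7071 = 0.1485
d₁ = [ln(331/326) + (0.082 − 0.04 + ½·0.21²)·0.5] / (σ√T) = (0.0152 + 0.0320) / 0.1485 = 0.3182 ⇒ 0.32
d₂ = 0.3182 − 0.1485 = 0.1697 ⇒ 0.17
exp(−qT) = exp(−0.04·0.5) = 0.9802;  exp(−rT) = exp(−0.082·0.5) = 0.9598
C = 331·0.9802·N(0.32) − 326·0.9598·N(0.17) = 331·0.9802·0.6255 − 326·0.9598·0.5675 = 202.9411 − 177.5678 = 25.3733

$25.37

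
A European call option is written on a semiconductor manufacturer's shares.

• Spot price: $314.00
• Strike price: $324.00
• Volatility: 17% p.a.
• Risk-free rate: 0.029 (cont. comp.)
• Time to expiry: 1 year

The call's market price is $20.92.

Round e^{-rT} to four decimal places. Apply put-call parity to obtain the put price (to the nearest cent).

e^(−rT) = e^(−0.029·1) = 0.9714
Put-call parity: C − P = S − K·e^(−rT) = 314 − 324·0.9714 = 314 − 314.7336 = -0.7336
P = C − (C − P) = 20.92 − (-0.7336) = 21.6536

$21.65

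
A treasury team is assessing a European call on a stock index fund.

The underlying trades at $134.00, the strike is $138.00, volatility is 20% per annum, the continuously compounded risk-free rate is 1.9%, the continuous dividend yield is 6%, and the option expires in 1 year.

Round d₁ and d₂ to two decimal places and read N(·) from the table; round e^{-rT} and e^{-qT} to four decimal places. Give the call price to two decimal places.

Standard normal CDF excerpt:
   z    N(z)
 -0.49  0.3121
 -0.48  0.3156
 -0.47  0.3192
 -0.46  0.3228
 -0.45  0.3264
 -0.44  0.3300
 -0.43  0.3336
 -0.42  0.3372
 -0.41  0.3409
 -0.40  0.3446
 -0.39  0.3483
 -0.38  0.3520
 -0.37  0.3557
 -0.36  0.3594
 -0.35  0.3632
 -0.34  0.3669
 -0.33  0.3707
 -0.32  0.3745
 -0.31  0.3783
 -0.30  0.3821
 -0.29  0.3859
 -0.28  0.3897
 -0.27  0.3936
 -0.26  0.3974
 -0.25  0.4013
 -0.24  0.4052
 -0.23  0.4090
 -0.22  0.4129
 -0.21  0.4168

T = 1;  σ√T = 0.2000
ln(S/K) + (r − q + σ²/2)T = ln(134/138) + (0.019 − 0.06 + 0.2²/2)·1 = -0.0294 − 0.0210 = -0.0504
d₁ = -0.0504 / 0.2000 = -0.2521 → -0.25
d₂ = d₁ − σ√T = -0.2521 − 0.2000 = -0.4521 → -0.45
e^(−qT) = e^(−0.06·1) = 0.9418;  e^(−rT) = e^(−0.019·1) = 0.9812
C = 134·0.9418·N(-0.25) − 138·0.9812·N(-0.45) = 134·0.9418·0.4013 − 138·0.9812·0.3264 = 50.6445 − 44.1964 = 6.4482

$6.45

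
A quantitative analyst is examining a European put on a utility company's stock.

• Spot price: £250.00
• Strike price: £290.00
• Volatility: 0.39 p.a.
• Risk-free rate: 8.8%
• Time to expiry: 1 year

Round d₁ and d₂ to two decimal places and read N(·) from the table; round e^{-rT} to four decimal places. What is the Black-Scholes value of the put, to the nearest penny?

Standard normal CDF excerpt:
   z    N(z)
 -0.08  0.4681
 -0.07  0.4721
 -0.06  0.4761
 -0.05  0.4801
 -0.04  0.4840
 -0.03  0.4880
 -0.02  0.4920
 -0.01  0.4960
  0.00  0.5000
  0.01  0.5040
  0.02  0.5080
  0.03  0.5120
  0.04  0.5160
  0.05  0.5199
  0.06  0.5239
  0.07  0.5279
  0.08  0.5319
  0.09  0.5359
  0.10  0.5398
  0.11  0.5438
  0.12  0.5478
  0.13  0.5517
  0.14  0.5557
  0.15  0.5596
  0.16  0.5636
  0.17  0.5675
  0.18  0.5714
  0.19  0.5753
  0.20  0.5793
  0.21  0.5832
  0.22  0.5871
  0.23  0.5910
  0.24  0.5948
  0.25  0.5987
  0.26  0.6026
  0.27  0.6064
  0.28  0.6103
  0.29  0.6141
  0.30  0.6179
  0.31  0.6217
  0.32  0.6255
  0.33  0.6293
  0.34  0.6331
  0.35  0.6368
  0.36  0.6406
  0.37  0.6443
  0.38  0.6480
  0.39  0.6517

£48.12

T = 1;  σ√T = 0.3900
d₁ = [ln(250/290) + (0.088 + 0.39²/2)·1] / 0.3900 = [-0.1484 + 0.1641] / 0.3900 = 0.0401 ⇒ 0.04
d₂ = d₁ − σ√T = 0.0401 − 0.3900 = -0.3499 ⇒ -0.35
exp(−rT) = exp(−0.088·1) = 0.9158
N(−d₂) = N(0.35) = 0.6368;  N(−d₁) = N(-0.04) = 0.4840
P = 290·0.9158·0.6368 − 250·0.4840 = 169.1226 − 121.0000 = 48.1226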